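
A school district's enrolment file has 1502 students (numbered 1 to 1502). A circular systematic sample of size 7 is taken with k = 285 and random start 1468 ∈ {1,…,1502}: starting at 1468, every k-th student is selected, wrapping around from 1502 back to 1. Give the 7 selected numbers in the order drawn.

1468, 251, 536, 821, 1106, 1391, 174

Selection 1: 1468
Selection 2: 1468 + 285 = 1753 → 1753 − 1502 = 251
Selection 3: 251 + 285 = 536
Selection 4: 536 + 285 = 821
Selection 5: 821 + 285 = 1106
Selection 6: 1106 + 285 = 1391
Selection 7: 1391 + 285 = 1676 → 1676 − 1502 = 174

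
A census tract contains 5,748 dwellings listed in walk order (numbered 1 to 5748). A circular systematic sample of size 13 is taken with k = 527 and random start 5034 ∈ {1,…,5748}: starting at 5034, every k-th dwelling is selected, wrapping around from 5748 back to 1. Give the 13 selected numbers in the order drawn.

Selection 1: 5034
Selection 2: 5034 + 527 = 5561
Selection 3: 5561 + 527 = 6088 → 6088 − 5748 = 340
Selection 4: 340 + 527 = 867
Selection 5: 867 + 527 = 1394
Selection 6: 1394 + 527 = 1921
Selection 7: 1921 + 527 = 2448
Selection 8: 2448 + 527 = 2975
Selection 9: 2975 + 527 = 3502
Selection 10: 3502 + 527 = 4029
Selection 11: 4029 + 527 = 4556
Selection 12: 4556 + 527 = 5083
Selection 13: 5083 + 527 = 5610

5034, 5561, 340, 867, 1394, 1921, 2448, 2975, 3502, 4029, 4556, 5083, 5610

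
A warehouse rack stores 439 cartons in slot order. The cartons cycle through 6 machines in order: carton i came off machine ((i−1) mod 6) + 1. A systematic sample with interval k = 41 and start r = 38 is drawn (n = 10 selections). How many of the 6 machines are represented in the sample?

6

Consecutive selections differ by k = 41, so their machine numbers differ by 41 mod 6 = 5.
gcd(41, 6) = 1, so the sample visits 6/1 = 6 distinct residues mod 6.
Start 38 is machine 2; the machines hit are 1, 2, 3, 4, 5, 6.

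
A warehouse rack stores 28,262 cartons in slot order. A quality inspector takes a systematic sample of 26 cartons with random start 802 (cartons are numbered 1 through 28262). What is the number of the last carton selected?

27977

k = 28262/26 = 1087
26th selection = r + (26−1)·k = 802 + 25×1087 = 802 + 27175 = 27977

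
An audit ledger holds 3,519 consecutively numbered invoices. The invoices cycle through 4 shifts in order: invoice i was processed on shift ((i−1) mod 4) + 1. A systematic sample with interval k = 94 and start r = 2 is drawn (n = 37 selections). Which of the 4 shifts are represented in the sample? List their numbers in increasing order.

Consecutive selections differ by k = 94, so their shift numbers differ by 94 mod 4 = 2.
gcd(94, 4) = 2, so the sample visits 4/2 = 2 distinct residues mod 4.
Start 2 is shift 2; the shifts hit are 2, 4.

2, 4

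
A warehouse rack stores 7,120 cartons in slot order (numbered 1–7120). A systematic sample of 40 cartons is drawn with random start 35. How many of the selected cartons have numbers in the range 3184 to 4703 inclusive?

9

k = 7120/40 = 178
First selection ≥ 3184: 35 + ⌈(3184−35)/178⌉·178 = 35 + 18×178 = 3239
Last selection ≤ 4703: 35 + ⌊(4703−35)/178⌋·178 = 35 + 26×178 = 4663
Count = 26 − 18 + 1 = 9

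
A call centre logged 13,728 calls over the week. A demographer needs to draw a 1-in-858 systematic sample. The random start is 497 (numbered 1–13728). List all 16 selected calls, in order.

497, 1355, 2213, 3071, 3929, 4787, 5645, 6503, 7361, 8219, 9077, 9935, 10793, 11651, 12509, 13367

call 1: 497
call 2: 497 + 858 = 1355
call 3: 1355 + 858 = 2213
call 4: 2213 + 858 = 3071
call 5: 3071 + 858 = 3929
call 6: 3929 + 858 = 4787
call 7: 4787 + 858 = 5645
call 8: 5645 + 858 = 6503
call 9: 6503 + 858 = 7361
call 10: 7361 + 858 = 8219
call 11: 8219 + 858 = 9077
call 12: 9077 + 858 = 9935
call 13: 9935 + 858 = 10793
call 14: 10793 + 858 = 11651
call 15: 11651 + 858 = 12509
call 16: 12509 + 858 = 13367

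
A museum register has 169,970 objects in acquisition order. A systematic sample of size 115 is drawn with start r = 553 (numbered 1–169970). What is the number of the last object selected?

k = 169970/115 = 1478
115th selection = r + (115−1)·k = 553 + 114×1478 = 553 + 168492 = 169045

169045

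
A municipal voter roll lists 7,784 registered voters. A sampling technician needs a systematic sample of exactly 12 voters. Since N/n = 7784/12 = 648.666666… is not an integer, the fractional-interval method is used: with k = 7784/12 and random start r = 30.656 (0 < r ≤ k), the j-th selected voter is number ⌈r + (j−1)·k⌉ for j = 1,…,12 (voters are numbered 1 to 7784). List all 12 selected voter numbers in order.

j=1: r + 0k = 30.656 → ⌈·⌉ = 31
j=2: r + 1k = 679.322666… → ⌈·⌉ = 680
j=3: r + 2k = 1327.989333… → ⌈·⌉ = 1328
j=4: r + 3k = 1976.656 → ⌈·⌉ = 1977
j=5: r + 4k = 2625.322666… → ⌈·⌉ = 2626
j=6: r + 5k = 3273.989333… → ⌈·⌉ = 3274
j=7: r + 6k = 3922.656 → ⌈·⌉ = 3923
j=8: r + 7k = 4571.322666… → ⌈·⌉ = 4572
j=9: r + 8k = 5219.989333… → ⌈·⌉ = 5220
j=10: r + 9k = 5868.656 → ⌈·⌉ = 5869
j=11: r + 10k = 6517.322666… → ⌈·⌉ = 6518
j=12: r + 11k = 7165.989333… → ⌈·⌉ = 7166

31, 680, 1328, 1977, 2626, 3274, 3923, 4572, 5220, 5869, 6518, 7166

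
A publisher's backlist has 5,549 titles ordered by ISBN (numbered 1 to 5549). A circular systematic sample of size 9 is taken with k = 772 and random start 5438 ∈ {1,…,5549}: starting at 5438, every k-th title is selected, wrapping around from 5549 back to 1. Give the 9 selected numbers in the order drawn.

Selection 1: 5438
Selection 2: 5438 + 772 = 6210 → 6210 − 5549 = 661
Selection 3: 661 + 772 = 1433
Selection 4: 1433 + 772 = 2205
Selection 5: 2205 + 772 = 2977
Selection 6: 2977 + 772 = 3749
Selection 7: 3749 + 772 = 4521
Selection 8: 4521 + 772 = 5293
Selection 9: 5293 + 772 = 6065 → 6065 − 5549 = 516

5438, 661, 1433, 2205, 2977, 3749, 4521, 5293, 516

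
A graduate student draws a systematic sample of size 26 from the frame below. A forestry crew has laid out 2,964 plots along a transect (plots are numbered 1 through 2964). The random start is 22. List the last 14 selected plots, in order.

1390, 1504, 1618, 1732, 1846, 1960, 2074, 2188, 2302, 2416, 2530, 2644, 2758, 2872

k = N/n = 2964/26 = 114
13th selection = 22 + 12×114 = 1390
14th: 1390 + 114 = 1504
15th: 1504 + 114 = 1618
16th: 1618 + 114 = 1732
17th: 1732 + 114 = 1846
18th: 1846 + 114 = 1960
19th: 1960 + 114 = 2074
20th: 2074 + 114 = 2188
21st: 2188 + 114 = 2302
22nd: 2302 + 114 = 2416
23rd: 2416 + 114 = 2530
24th: 2530 + 114 = 2644
25th: 2644 + 114 = 2758
26th: 2758 + 114 = 2872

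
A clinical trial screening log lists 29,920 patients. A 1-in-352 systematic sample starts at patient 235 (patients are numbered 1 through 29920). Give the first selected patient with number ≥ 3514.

k = 352
Steps past start: ⌈(3514 − 235)/352⌉ = ⌈3279/352⌉ = 10
Selected patient: 235 + 10×352 = 3755

3755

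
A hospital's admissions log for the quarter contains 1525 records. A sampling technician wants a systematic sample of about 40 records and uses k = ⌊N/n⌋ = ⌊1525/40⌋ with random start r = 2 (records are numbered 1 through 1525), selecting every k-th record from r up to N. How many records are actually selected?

41

k = ⌊1525/40⌋ = 38
Achieved size = ⌊(1525 − 2)/38⌋ + 1 = ⌊1523/38⌋ + 1 = 40 + 1 = 41
(last selection: 2 + 40×38 = 1522 ≤ 1525; next would be 1560 > 1525)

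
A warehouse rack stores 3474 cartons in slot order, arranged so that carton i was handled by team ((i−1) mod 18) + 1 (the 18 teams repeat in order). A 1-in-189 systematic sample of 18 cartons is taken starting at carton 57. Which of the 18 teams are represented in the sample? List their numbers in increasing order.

Consecutive selections differ by k = 189, so their team numbers differ by 189 mod 18 = 9.
gcd(189, 18) = 9, so the sample visits 18/9 = 2 distinct residues mod 18.
Start 57 is team 3; the teams hit are 3, 12.

3, 12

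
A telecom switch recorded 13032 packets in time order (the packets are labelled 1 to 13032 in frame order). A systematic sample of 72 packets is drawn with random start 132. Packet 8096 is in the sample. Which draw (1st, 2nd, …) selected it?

k = 13032/72 = 181
position = (8096 − 132)/181 + 1 = 7964/181 + 1 = 44 + 1 = 45

45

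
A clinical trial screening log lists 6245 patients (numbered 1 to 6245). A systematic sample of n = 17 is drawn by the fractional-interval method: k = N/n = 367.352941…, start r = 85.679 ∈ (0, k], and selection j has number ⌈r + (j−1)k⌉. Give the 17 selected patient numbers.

j=1: r + 0k = 85.679 → ⌈·⌉ = 86
j=2: r + 1k = 453.031941… → ⌈·⌉ = 454
j=3: r + 2k = 820.384882… → ⌈·⌉ = 821
j=4: r + 3k = 1187.737823… → ⌈·⌉ = 1188
j=5: r + 4k = 1555.090764… → ⌈·⌉ = 1556
j=6: r + 5k = 1922.443705… → ⌈·⌉ = 1923
j=7: r + 6k = 2289.796647… → ⌈·⌉ = 2290
j=8: r + 7k = 2657.149588… → ⌈·⌉ = 2658
j=9: r + 8k = 3024.502529… → ⌈·⌉ = 3025
j=10: r + 9k = 3391.855470… → ⌈·⌉ = 3392
j=11: r + 10k = 3759.208411… → ⌈·⌉ = 3760
j=12: r + 11k = 4126.561352… → ⌈·⌉ = 4127
j=13: r + 12k = 4493.914294… → ⌈·⌉ = 4494
j=14: r + 13k = 4861.267235… → ⌈·⌉ = 4862
j=15: r + 14k = 5228.620176… → ⌈·⌉ = 5229
j=16: r + 15k = 5595.973117… → ⌈·⌉ = 5596
j=17: r + 16k = 5963.326058… → ⌈·⌉ = 5964

86, 454, 821, 1188, 1556, 1923, 2290, 2658, 3025, 3392, 3760, 4127, 4494, 4862, 5229, 5596, 5964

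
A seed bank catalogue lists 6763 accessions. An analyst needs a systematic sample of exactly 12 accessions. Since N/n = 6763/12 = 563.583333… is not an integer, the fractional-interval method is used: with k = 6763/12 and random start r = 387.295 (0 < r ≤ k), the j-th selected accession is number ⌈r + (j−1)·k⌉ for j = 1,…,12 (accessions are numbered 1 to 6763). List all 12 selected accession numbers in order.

j=1: r + 0k = 387.295 → ⌈·⌉ = 388
j=2: r + 1k = 950.878333… → ⌈·⌉ = 951
j=3: r + 2k = 1514.461666… → ⌈·⌉ = 1515
j=4: r + 3k = 2078.045 → ⌈·⌉ = 2079
j=5: r + 4k = 2641.628333… → ⌈·⌉ = 2642
j=6: r + 5k = 3205.211666… → ⌈·⌉ = 3206
j=7: r + 6k = 3768.795 → ⌈·⌉ = 3769
j=8: r + 7k = 4332.378333… → ⌈·⌉ = 4333
j=9: r + 8k = 4895.961666… → ⌈·⌉ = 4896
j=10: r + 9k = 5459.545 → ⌈·⌉ = 5460
j=11: r + 10k = 6023.128333… → ⌈·⌉ = 6024
j=12: r + 11k = 6586.711666… → ⌈·⌉ = 6587

388, 951, 1515, 2079, 2642, 3206, 3769, 4333, 4896, 5460, 6024, 6587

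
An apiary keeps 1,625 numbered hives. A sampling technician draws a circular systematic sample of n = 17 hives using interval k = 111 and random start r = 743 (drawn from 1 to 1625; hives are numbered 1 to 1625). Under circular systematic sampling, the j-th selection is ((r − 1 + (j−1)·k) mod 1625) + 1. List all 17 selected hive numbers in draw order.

Selection 1: 743
Selection 2: 743 + 111 = 854
Selection 3: 854 + 111 = 965
Selection 4: 965 + 111 = 1076
Selection 5: 1076 + 111 = 1187
Selection 6: 1187 + 111 = 1298
Selection 7: 1298 + 111 = 1409
Selection 8: 1409 + 111 = 1520
Selection 9: 1520 + 111 = 1631 → 1631 − 1625 = 6
Selection 10: 6 + 111 = 117
Selection 11: 117 + 111 = 228
Selection 12: 228 + 111 = 339
Selection 13: 339 + 111 = 450
Selection 14: 450 + 111 = 561
Selection 15: 561 + 111 = 672
Selection 16: 672 + 111 = 783
Selection 17: 783 + 111 = 894

743, 854, 965, 1076, 1187, 1298, 1409, 1520, 6, 117, 228, 339, 450, 561, 672, 783, 894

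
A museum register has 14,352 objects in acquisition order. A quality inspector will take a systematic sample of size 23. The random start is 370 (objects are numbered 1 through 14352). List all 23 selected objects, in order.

k = N/n = 14352/23 = 624
object 1: 370
object 2: 370 + 624 = 994
object 3: 994 + 624 = 1618
object 4: 1618 + 624 = 2242
object 5: 2242 + 624 = 2866
object 6: 2866 + 624 = 3490
object 7: 3490 + 624 = 4114
object 8: 4114 + 624 = 4738
object 9: 4738 + 624 = 5362
object 10: 5362 + 624 = 5986
object 11: 5986 + 624 = 6610
object 12: 6610 + 624 = 7234
object 13: 7234 + 624 = 7858
object 14: 7858 + 624 = 8482
object 15: 8482 + 624 = 9106
object 16: 9106 + 624 = 9730
object 17: 9730 + 624 = 10354
object 18: 10354 + 624 = 10978
object 19: 10978 + 624 = 11602
object 20: 11602 + 624 = 12226
object 21: 12226 + 624 = 12850
object 22: 12850 + 624 = 13474
object 23: 13474 + 624 = 14098

370, 994, 1618, 2242, 2866, 3490, 4114, 4738, 5362, 5986, 6610, 7234, 7858, 8482, 9106, 9730, 10354, 10978, 11602, 12226, 12850, 13474, 14098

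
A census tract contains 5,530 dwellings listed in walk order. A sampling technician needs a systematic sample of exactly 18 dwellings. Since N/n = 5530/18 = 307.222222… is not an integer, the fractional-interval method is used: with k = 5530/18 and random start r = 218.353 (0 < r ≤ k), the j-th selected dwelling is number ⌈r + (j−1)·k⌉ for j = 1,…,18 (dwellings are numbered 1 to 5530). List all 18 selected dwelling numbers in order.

j=1: r + 0k = 218.353 → ⌈·⌉ = 219
j=2: r + 1k = 525.575222… → ⌈·⌉ = 526
j=3: r + 2k = 832.797444… → ⌈·⌉ = 833
j=4: r + 3k = 1140.019666… → ⌈·⌉ = 1141
j=5: r + 4k = 1447.241888… → ⌈·⌉ = 1448
j=6: r + 5k = 1754.464111… → ⌈·⌉ = 1755
j=7: r + 6k = 2061.686333… → ⌈·⌉ = 2062
j=8: r + 7k = 2368.908555… → ⌈·⌉ = 2369
j=9: r + 8k = 2676.130777… → ⌈·⌉ = 2677
j=10: r + 9k = 2983.353 → ⌈·⌉ = 2984
j=11: r + 10k = 3290.575222… → ⌈·⌉ = 3291
j=12: r + 11k = 3597.797444… → ⌈·⌉ = 3598
j=13: r + 12k = 3905.019666… → ⌈·⌉ = 3906
j=14: r + 13k = 4212.241888… → ⌈·⌉ = 4213
j=15: r + 14k = 4519.464111… → ⌈·⌉ = 4520
j=16: r + 15k = 4826.686333… → ⌈·⌉ = 4827
j=17: r + 16k = 5133.908555… → ⌈·⌉ = 5134
j=18: r + 17k = 5441.130777… → ⌈·⌉ = 5442

219, 526, 833, 1141, 1448, 1755, 2062, 2369, 2677, 2984, 3291, 3598, 3906, 4213, 4520, 4827, 5134, 5442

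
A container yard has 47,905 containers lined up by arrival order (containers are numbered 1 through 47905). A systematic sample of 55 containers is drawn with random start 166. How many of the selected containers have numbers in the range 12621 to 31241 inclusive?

21

k = 47905/55 = 871
First selection ≥ 12621: 166 + ⌈(12621−166)/871⌉·871 = 166 + 15×871 = 13231
Last selection ≤ 31241: 166 + ⌊(31241−166)/871⌋·871 = 166 + 35×871 = 30651
Count = 35 − 15 + 1 = 21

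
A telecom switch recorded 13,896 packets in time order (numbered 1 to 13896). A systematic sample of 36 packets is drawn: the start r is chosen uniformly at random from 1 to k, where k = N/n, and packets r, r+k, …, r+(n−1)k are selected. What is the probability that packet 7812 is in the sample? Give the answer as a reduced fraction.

k = 13896/36 = 386.
Packet 7812 is selected iff r ≡ 7812 (mod 386); exactly one such r in {1,…,386}.
Inclusion probability = 1/386.

1/386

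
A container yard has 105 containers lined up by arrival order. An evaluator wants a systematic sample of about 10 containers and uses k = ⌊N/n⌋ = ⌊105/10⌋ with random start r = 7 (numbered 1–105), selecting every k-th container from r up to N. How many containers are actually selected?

10

k = ⌊105/10⌋ = 10
Achieved size = ⌊(105 − 7)/10⌋ + 1 = ⌊98/10⌋ + 1 = 9 + 1 = 10
(last selection: 7 + 9×10 = 97 ≤ 105; next would be 107 > 105)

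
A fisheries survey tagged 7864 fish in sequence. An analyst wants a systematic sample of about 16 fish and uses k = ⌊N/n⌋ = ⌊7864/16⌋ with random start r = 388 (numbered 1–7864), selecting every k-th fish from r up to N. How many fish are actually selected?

16

k = ⌊7864/16⌋ = 491
Achieved size = ⌊(7864 − 388)/491⌋ + 1 = ⌊7476/491⌋ + 1 = 15 + 1 = 16
(last selection: 388 + 15×491 = 7753 ≤ 7864; next would be 8244 > 7864)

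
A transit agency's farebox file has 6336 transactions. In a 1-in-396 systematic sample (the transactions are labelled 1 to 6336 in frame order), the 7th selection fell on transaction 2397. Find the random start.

k = 396
r = 2397 − (7−1)×396 = 2397 − 2376 = 21

21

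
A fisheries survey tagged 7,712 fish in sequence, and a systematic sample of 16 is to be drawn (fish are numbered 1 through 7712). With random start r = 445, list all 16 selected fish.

445, 927, 1409, 1891, 2373, 2855, 3337, 3819, 4301, 4783, 5265, 5747, 6229, 6711, 7193, 7675

k = N/n = 7712/16 = 482
fish 1: 445
fish 2: 445 + 482 = 927
fish 3: 927 + 482 = 1409
fish 4: 1409 + 482 = 1891
fish 5: 1891 + 482 = 2373
fish 6: 2373 + 482 = 2855
fish 7: 2855 + 482 = 3337
fish 8: 3337 + 482 = 3819
fish 9: 3819 + 482 = 4301
fish 10: 4301 + 482 = 4783
fish 11: 4783 + 482 = 5265
fish 12: 5265 + 482 = 5747
fish 13: 5747 + 482 = 6229
fish 14: 6229 + 482 = 6711
fish 15: 6711 + 482 = 7193
fish 16: 7193 + 482 = 7675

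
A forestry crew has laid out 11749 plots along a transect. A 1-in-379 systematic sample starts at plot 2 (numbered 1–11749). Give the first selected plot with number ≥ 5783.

6066

k = 379
Steps past start: ⌈(5783 − 2)/379⌉ = ⌈5781/379⌉ = 16
Selected plot: 2 + 16×379 = 6066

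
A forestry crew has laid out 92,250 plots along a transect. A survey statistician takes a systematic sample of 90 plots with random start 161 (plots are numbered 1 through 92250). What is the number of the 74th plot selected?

74986

k = 92250/90 = 1025
74th selection = r + (74−1)·k = 161 + 73×1025 = 161 + 74825 = 74986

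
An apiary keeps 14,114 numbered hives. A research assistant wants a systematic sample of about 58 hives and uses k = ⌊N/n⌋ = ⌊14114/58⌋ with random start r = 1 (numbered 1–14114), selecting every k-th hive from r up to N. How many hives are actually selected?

59

k = ⌊14114/58⌋ = 243
Achieved size = ⌊(14114 − 1)/243⌋ + 1 = ⌊14113/243⌋ + 1 = 58 + 1 = 59
(last selection: 1 + 58×243 = 14095 ≤ 14114; next would be 14338 > 14114)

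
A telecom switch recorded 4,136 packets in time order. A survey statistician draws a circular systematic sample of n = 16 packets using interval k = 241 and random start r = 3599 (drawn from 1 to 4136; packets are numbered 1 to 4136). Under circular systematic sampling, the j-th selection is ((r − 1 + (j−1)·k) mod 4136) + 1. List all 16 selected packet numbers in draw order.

3599, 3840, 4081, 186, 427, 668, 909, 1150, 1391, 1632, 1873, 2114, 2355, 2596, 2837, 3078

Selection 1: 3599
Selection 2: 3599 + 241 = 3840
Selection 3: 3840 + 241 = 4081
Selection 4: 4081 + 241 = 4322 → 4322 − 4136 = 186
Selection 5: 186 + 241 = 427
Selection 6: 427 + 241 = 668
Selection 7: 668 + 241 = 909
Selection 8: 909 + 241 = 1150
Selection 9: 1150 + 241 = 1391
Selection 10: 1391 + 241 = 1632
Selection 11: 1632 + 241 = 1873
Selection 12: 1873 + 241 = 2114
Selection 13: 2114 + 241 = 2355
Selection 14: 2355 + 241 = 2596
Selection 15: 2596 + 241 = 2837
Selection 16: 2837 + 241 = 3078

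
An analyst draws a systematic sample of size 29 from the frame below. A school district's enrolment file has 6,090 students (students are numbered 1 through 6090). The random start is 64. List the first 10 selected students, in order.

k = N/n = 6090/29 = 210
student 1: 64
student 2: 64 + 210 = 274
student 3: 274 + 210 = 484
student 4: 484 + 210 = 694
student 5: 694 + 210 = 904
student 6: 904 + 210 = 1114
student 7: 1114 + 210 = 1324
student 8: 1324 + 210 = 1534
student 9: 1534 + 210 = 1744
student 10: 1744 + 210 = 1954

64, 274, 484, 694, 904, 1114, 1324, 1534, 1744, 1954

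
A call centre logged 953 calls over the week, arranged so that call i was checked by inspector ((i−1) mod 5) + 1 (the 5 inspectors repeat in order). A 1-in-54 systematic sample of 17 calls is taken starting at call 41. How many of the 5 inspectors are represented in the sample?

5

Consecutive selections differ by k = 54, so their inspector numbers differ by 54 mod 5 = 4.
gcd(54, 5) = 1, so the sample visits 5/1 = 5 distinct residues mod 5.
Start 41 is inspector 1; the inspectors hit are 1, 2, 3, 4, 5.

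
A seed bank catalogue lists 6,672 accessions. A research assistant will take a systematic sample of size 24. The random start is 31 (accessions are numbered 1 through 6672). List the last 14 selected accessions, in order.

k = N/n = 6672/24 = 278
11th selection = 31 + 10×278 = 2811
12th: 2811 + 278 = 3089
13th: 3089 + 278 = 3367
14th: 3367 + 278 = 3645
15th: 3645 + 278 = 3923
16th: 3923 + 278 = 4201
17th: 4201 + 278 = 4479
18th: 4479 + 278 = 4757
19th: 4757 + 278 = 5035
20th: 5035 + 278 = 5313
21st: 5313 + 278 = 5591
22nd: 5591 + 278 = 5869
23rd: 5869 + 278 = 6147
24th: 6147 + 278 = 6425

2811, 3089, 3367, 3645, 3923, 4201, 4479, 4757, 5035, 5313, 5591, 5869, 6147, 6425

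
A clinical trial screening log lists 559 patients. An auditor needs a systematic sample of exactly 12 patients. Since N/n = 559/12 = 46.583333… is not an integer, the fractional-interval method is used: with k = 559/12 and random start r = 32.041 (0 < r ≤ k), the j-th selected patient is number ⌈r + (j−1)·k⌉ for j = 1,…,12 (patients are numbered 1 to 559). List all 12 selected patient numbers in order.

33, 79, 126, 172, 219, 265, 312, 359, 405, 452, 498, 545

j=1: r + 0k = 32.041 → ⌈·⌉ = 33
j=2: r + 1k = 78.624333… → ⌈·⌉ = 79
j=3: r + 2k = 125.207666… → ⌈·⌉ = 126
j=4: r + 3k = 171.791 → ⌈·⌉ = 172
j=5: r + 4k = 218.374333… → ⌈·⌉ = 219
j=6: r + 5k = 264.957666… → ⌈·⌉ = 265
j=7: r + 6k = 311.541 → ⌈·⌉ = 312
j=8: r + 7k = 358.124333… → ⌈·⌉ = 359
j=9: r + 8k = 404.707666… → ⌈·⌉ = 405
j=10: r + 9k = 451.291 → ⌈·⌉ = 452
j=11: r + 10k = 497.874333… → ⌈·⌉ = 498
j=12: r + 11k = 544.457666… → ⌈·⌉ = 545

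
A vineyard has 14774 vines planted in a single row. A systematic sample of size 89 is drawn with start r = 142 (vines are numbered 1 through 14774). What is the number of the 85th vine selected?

14086

k = 14774/89 = 166
85th selection = r + (85−1)·k = 142 + 84×166 = 142 + 13944 = 14086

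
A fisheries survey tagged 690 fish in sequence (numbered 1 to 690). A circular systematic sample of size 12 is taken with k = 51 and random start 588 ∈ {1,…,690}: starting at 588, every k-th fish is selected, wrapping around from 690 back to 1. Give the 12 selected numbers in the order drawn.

Selection 1: 588
Selection 2: 588 + 51 = 639
Selection 3: 639 + 51 = 690
Selection 4: 690 + 51 = 741 → 741 − 690 = 51
Selection 5: 51 + 51 = 102
Selection 6: 102 + 51 = 153
Selection 7: 153 + 51 = 204
Selection 8: 204 + 51 = 255
Selection 9: 255 + 51 = 306
Selection 10: 306 + 51 = 357
Selection 11: 357 + 51 = 408
Selection 12: 408 + 51 = 459

588, 639, 690, 51, 102, 153, 204, 255, 306, 357, 408, 459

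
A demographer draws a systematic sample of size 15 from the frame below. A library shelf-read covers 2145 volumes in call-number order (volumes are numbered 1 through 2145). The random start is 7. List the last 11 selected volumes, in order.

k = N/n = 2145/15 = 143
5th selection = 7 + 4×143 = 579
6th: 579 + 143 = 722
7th: 722 + 143 = 865
8th: 865 + 143 = 1008
9th: 1008 + 143 = 1151
10th: 1151 + 143 = 1294
11th: 1294 + 143 = 1437
12th: 1437 + 143 = 1580
13th: 1580 + 143 = 1723
14th: 1723 + 143 = 1866
15th: 1866 + 143 = 2009

579, 722, 865, 1008, 1151, 1294, 1437, 1580, 1723, 1866, 2009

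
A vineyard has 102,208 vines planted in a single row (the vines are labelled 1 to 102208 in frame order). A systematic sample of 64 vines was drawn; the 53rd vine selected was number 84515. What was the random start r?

k = 102208/64 = 1597
r = 84515 − (53−1)×1597 = 84515 − 83044 = 1471

1471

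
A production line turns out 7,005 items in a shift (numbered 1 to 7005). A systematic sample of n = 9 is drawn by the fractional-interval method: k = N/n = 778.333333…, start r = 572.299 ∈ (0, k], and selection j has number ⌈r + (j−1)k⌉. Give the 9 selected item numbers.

573, 1351, 2129, 2908, 3686, 4464, 5243, 6021, 6799

j=1: r + 0k = 572.299 → ⌈·⌉ = 573
j=2: r + 1k = 1350.632333… → ⌈·⌉ = 1351
j=3: r + 2k = 2128.965666… → ⌈·⌉ = 2129
j=4: r + 3k = 2907.299 → ⌈·⌉ = 2908
j=5: r + 4k = 3685.632333… → ⌈·⌉ = 3686
j=6: r + 5k = 4463.965666… → ⌈·⌉ = 4464
j=7: r + 6k = 5242.299 → ⌈·⌉ = 5243
j=8: r + 7k = 6020.632333… → ⌈·⌉ = 6021
j=9: r + 8k = 6798.965666… → ⌈·⌉ = 6799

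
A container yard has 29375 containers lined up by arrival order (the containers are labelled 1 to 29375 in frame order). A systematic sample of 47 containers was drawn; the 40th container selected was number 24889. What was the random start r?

k = 29375/47 = 625
r = 24889 − (40−1)×625 = 24889 − 24375 = 514

514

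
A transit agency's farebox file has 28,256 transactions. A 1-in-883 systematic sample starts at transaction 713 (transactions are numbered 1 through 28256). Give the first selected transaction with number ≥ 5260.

6011

k = 883
Steps past start: ⌈(5260 − 713)/883⌉ = ⌈4547/883⌉ = 6
Selected transaction: 713 + 6×883 = 6011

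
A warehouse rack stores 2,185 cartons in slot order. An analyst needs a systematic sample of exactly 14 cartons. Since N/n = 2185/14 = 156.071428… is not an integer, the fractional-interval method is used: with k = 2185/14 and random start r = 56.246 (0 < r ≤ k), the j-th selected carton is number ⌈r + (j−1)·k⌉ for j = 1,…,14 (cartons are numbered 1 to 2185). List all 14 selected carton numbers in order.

j=1: r + 0k = 56.246 → ⌈·⌉ = 57
j=2: r + 1k = 212.317428… → ⌈·⌉ = 213
j=3: r + 2k = 368.388857… → ⌈·⌉ = 369
j=4: r + 3k = 524.460285… → ⌈·⌉ = 525
j=5: r + 4k = 680.531714… → ⌈·⌉ = 681
j=6: r + 5k = 836.603142… → ⌈·⌉ = 837
j=7: r + 6k = 992.674571… → ⌈·⌉ = 993
j=8: r + 7k = 1148.746 → ⌈·⌉ = 1149
j=9: r + 8k = 1304.817428… → ⌈·⌉ = 1305
j=10: r + 9k = 1460.888857… → ⌈·⌉ = 1461
j=11: r + 10k = 1616.960285… → ⌈·⌉ = 1617
j=12: r + 11k = 1773.031714… → ⌈·⌉ = 1774
j=13: r + 12k = 1929.103142… → ⌈·⌉ = 1930
j=14: r + 13k = 2085.174571… → ⌈·⌉ = 2086

57, 213, 369, 525, 681, 837, 993, 1149, 1305, 1461, 1617, 1774, 1930, 2086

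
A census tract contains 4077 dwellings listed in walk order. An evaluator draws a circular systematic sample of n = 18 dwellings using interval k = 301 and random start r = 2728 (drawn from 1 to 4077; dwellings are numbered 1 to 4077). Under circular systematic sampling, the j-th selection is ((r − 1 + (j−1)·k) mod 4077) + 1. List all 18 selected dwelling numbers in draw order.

2728, 3029, 3330, 3631, 3932, 156, 457, 758, 1059, 1360, 1661, 1962, 2263, 2564, 2865, 3166, 3467, 3768

Selection 1: 2728
Selection 2: 2728 + 301 = 3029
Selection 3: 3029 + 301 = 3330
Selection 4: 3330 + 301 = 3631
Selection 5: 3631 + 301 = 3932
Selection 6: 3932 + 301 = 4233 → 4233 − 4077 = 156
Selection 7: 156 + 301 = 457
Selection 8: 457 + 301 = 758
Selection 9: 758 + 301 = 1059
Selection 10: 1059 + 301 = 1360
Selection 11: 1360 + 301 = 1661
Selection 12: 1661 + 301 = 1962
Selection 13: 1962 + 301 = 2263
Selection 14: 2263 + 301 = 2564
Selection 15: 2564 + 301 = 2865
Selection 16: 2865 + 301 = 3166
Selection 17: 3166 + 301 = 3467
Selection 18: 3467 + 301 = 3768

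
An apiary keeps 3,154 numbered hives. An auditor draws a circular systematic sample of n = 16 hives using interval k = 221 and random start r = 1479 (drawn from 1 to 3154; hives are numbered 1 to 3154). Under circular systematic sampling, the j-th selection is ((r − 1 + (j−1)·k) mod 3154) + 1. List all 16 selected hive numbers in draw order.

1479, 1700, 1921, 2142, 2363, 2584, 2805, 3026, 93, 314, 535, 756, 977, 1198, 1419, 1640

Selection 1: 1479
Selection 2: 1479 + 221 = 1700
Selection 3: 1700 + 221 = 1921
Selection 4: 1921 + 221 = 2142
Selection 5: 2142 + 221 = 2363
Selection 6: 2363 + 221 = 2584
Selection 7: 2584 + 221 = 2805
Selection 8: 2805 + 221 = 3026
Selection 9: 3026 + 221 = 3247 → 3247 − 3154 = 93
Selection 10: 93 + 221 = 314
Selection 11: 314 + 221 = 535
Selection 12: 535 + 221 = 756
Selection 13: 756 + 221 = 977
Selection 14: 977 + 221 = 1198
Selection 15: 1198 + 221 = 1419
Selection 16: 1419 + 221 = 1640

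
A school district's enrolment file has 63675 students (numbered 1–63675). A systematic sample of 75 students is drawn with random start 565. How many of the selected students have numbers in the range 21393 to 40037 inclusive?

k = 63675/75 = 849
First selection ≥ 21393: 565 + ⌈(21393−565)/849⌉·849 = 565 + 25×849 = 21790
Last selection ≤ 40037: 565 + ⌊(40037−565)/849⌋·849 = 565 + 46×849 = 39619
Count = 46 − 25 + 1 = 22

22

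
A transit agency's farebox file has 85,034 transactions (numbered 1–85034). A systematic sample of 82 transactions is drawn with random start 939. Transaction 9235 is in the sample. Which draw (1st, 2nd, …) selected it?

9

k = 85034/82 = 1037
position = (9235 − 939)/1037 + 1 = 8296/1037 + 1 = 8 + 1 = 9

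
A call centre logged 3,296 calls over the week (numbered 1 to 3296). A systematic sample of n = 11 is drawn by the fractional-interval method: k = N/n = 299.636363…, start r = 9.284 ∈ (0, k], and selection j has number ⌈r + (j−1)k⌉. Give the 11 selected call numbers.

10, 309, 609, 909, 1208, 1508, 1808, 2107, 2407, 2707, 3006

j=1: r + 0k = 9.284 → ⌈·⌉ = 10
j=2: r + 1k = 308.920363… → ⌈·⌉ = 309
j=3: r + 2k = 608.556727… → ⌈·⌉ = 609
j=4: r + 3k = 908.193090… → ⌈·⌉ = 909
j=5: r + 4k = 1207.829454… → ⌈·⌉ = 1208
j=6: r + 5k = 1507.465818… → ⌈·⌉ = 1508
j=7: r + 6k = 1807.102181… → ⌈·⌉ = 1808
j=8: r + 7k = 2106.738545… → ⌈·⌉ = 2107
j=9: r + 8k = 2406.374909… → ⌈·⌉ = 2407
j=10: r + 9k = 2706.011272… → ⌈·⌉ = 2707
j=11: r + 10k = 3005.647636… → ⌈·⌉ = 3006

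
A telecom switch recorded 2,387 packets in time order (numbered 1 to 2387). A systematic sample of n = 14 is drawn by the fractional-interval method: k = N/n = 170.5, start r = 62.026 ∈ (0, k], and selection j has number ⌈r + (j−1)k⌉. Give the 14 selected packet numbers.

j=1: r + 0k = 62.026 → ⌈·⌉ = 63
j=2: r + 1k = 232.526 → ⌈·⌉ = 233
j=3: r + 2k = 403.026 → ⌈·⌉ = 404
j=4: r + 3k = 573.526 → ⌈·⌉ = 574
j=5: r + 4k = 744.026 → ⌈·⌉ = 745
j=6: r + 5k = 914.526 → ⌈·⌉ = 915
j=7: r + 6k = 1085.026 → ⌈·⌉ = 1086
j=8: r + 7k = 1255.526 → ⌈·⌉ = 1256
j=9: r + 8k = 1426.026 → ⌈·⌉ = 1427
j=10: r + 9k = 1596.526 → ⌈·⌉ = 1597
j=11: r + 10k = 1767.026 → ⌈·⌉ = 1768
j=12: r + 11k = 1937.526 → ⌈·⌉ = 1938
j=13: r + 12k = 2108.026 → ⌈·⌉ = 2109
j=14: r + 13k = 2278.526 → ⌈·⌉ = 2279

63, 233, 404, 574, 745, 915, 1086, 1256, 1427, 1597, 1768, 1938, 2109, 2279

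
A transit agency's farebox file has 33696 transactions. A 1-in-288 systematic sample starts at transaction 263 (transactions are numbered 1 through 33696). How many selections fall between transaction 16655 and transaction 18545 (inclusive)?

7

k = 288
First selection ≥ 16655: 263 + ⌈(16655−263)/288⌉·288 = 263 + 57×288 = 16679
Last selection ≤ 18545: 263 + ⌊(18545−263)/288⌋·288 = 263 + 63×288 = 18407
Count = 63 − 57 + 1 = 7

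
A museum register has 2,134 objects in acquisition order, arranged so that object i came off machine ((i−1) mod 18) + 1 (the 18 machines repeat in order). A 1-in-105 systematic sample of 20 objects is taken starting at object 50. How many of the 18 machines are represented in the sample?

6

Consecutive selections differ by k = 105, so their machine numbers differ by 105 mod 18 = 15.
gcd(105, 18) = 3, so the sample visits 18/3 = 6 distinct residues mod 18.
Start 50 is machine 14; the machines hit are 2, 5, 8, 11, 14, 17.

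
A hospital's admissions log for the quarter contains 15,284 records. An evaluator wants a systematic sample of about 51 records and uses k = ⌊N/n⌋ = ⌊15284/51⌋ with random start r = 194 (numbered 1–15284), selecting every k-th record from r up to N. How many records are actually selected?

51

k = ⌊15284/51⌋ = 299
Achieved size = ⌊(15284 − 194)/299⌋ + 1 = ⌊15090/299⌋ + 1 = 50 + 1 = 51
(last selection: 194 + 50×299 = 15144 ≤ 15284; next would be 15443 > 15284)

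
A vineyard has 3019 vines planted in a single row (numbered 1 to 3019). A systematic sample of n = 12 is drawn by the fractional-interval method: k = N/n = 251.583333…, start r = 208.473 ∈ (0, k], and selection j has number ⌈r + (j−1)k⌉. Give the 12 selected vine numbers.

j=1: r + 0k = 208.473 → ⌈·⌉ = 209
j=2: r + 1k = 460.056333… → ⌈·⌉ = 461
j=3: r + 2k = 711.639666… → ⌈·⌉ = 712
j=4: r + 3k = 963.223 → ⌈·⌉ = 964
j=5: r + 4k = 1214.806333… → ⌈·⌉ = 1215
j=6: r + 5k = 1466.389666… → ⌈·⌉ = 1467
j=7: r + 6k = 1717.973 → ⌈·⌉ = 1718
j=8: r + 7k = 1969.556333… → ⌈·⌉ = 1970
j=9: r + 8k = 2221.139666… → ⌈·⌉ = 2222
j=10: r + 9k = 2472.723 → ⌈·⌉ = 2473
j=11: r + 10k = 2724.306333… → ⌈·⌉ = 2725
j=12: r + 11k = 2975.889666… → ⌈·⌉ = 2976

209, 461, 712, 964, 1215, 1467, 1718, 1970, 2222, 2473, 2725, 2976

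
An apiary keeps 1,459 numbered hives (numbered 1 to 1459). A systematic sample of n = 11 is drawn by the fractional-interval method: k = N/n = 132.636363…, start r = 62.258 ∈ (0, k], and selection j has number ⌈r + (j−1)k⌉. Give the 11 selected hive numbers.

j=1: r + 0k = 62.258 → ⌈·⌉ = 63
j=2: r + 1k = 194.894363… → ⌈·⌉ = 195
j=3: r + 2k = 327.530727… → ⌈·⌉ = 328
j=4: r + 3k = 460.167090… → ⌈·⌉ = 461
j=5: r + 4k = 592.803454… → ⌈·⌉ = 593
j=6: r + 5k = 725.439818… → ⌈·⌉ = 726
j=7: r + 6k = 858.076181… → ⌈·⌉ = 859
j=8: r + 7k = 990.712545… → ⌈·⌉ = 991
j=9: r + 8k = 1123.348909… → ⌈·⌉ = 1124
j=10: r + 9k = 1255.985272… → ⌈·⌉ = 1256
j=11: r + 10k = 1388.621636… → ⌈·⌉ = 1389

63, 195, 328, 461, 593, 726, 859, 991, 1124, 1256, 1389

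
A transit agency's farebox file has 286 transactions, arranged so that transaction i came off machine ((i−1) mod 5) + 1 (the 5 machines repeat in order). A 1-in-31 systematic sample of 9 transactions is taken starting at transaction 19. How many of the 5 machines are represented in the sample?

Consecutive selections differ by k = 31, so their machine numbers differ by 31 mod 5 = 1.
gcd(31, 5) = 1, so the sample visits 5/1 = 5 distinct residues mod 5.
Start 19 is machine 4; the machines hit are 1, 2, 3, 4, 5.

5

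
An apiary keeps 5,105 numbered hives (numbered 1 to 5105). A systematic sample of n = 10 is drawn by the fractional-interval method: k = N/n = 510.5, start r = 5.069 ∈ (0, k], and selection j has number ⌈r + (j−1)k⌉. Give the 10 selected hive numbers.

6, 516, 1027, 1537, 2048, 2558, 3069, 3579, 4090, 4600

j=1: r + 0k = 5.069 → ⌈·⌉ = 6
j=2: r + 1k = 515.569 → ⌈·⌉ = 516
j=3: r + 2k = 1026.069 → ⌈·⌉ = 1027
j=4: r + 3k = 1536.569 → ⌈·⌉ = 1537
j=5: r + 4k = 2047.069 → ⌈·⌉ = 2048
j=6: r + 5k = 2557.569 → ⌈·⌉ = 2558
j=7: r + 6k = 3068.069 → ⌈·⌉ = 3069
j=8: r + 7k = 3578.569 → ⌈·⌉ = 3579
j=9: r + 8k = 4089.069 → ⌈·⌉ = 4090
j=10: r + 9k = 4599.569 → ⌈·⌉ = 4600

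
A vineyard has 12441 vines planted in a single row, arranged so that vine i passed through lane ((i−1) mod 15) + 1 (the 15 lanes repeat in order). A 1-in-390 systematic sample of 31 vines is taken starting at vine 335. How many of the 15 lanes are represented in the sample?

Consecutive selections differ by k = 390, so their lane numbers differ by 390 mod 15 = 0.
gcd(390, 15) = 15, so the sample visits 15/15 = 1 distinct residues mod 15.
Start 335 is lane 5; the lanes hit are 5.

1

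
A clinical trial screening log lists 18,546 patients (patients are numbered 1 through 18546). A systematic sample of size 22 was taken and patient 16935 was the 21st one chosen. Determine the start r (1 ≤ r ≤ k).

75

k = 18546/22 = 843
r = 16935 − (21−1)×843 = 16935 − 16860 = 75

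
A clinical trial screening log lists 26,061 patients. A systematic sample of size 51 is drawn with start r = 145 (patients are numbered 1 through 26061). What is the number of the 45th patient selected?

22629

k = 26061/51 = 511
45th selection = r + (45−1)·k = 145 + 44×511 = 145 + 22484 = 22629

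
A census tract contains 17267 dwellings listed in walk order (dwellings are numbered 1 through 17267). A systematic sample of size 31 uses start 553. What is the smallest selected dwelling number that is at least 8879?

8908

k = 17267/31 = 557
Steps past start: ⌈(8879 − 553)/557⌉ = ⌈8326/557⌉ = 15
Selected dwelling: 553 + 15×557 = 8908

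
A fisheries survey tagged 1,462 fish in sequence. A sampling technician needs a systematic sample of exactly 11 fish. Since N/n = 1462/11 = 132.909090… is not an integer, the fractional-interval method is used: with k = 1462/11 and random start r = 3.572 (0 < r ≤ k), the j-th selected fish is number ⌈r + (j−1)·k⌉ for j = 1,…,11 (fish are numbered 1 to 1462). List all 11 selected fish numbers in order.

j=1: r + 0k = 3.572 → ⌈·⌉ = 4
j=2: r + 1k = 136.481090… → ⌈·⌉ = 137
j=3: r + 2k = 269.390181… → ⌈·⌉ = 270
j=4: r + 3k = 402.299272… → ⌈·⌉ = 403
j=5: r + 4k = 535.208363… → ⌈·⌉ = 536
j=6: r + 5k = 668.117454… → ⌈·⌉ = 669
j=7: r + 6k = 801.026545… → ⌈·⌉ = 802
j=8: r + 7k = 933.935636… → ⌈·⌉ = 934
j=9: r + 8k = 1066.844727… → ⌈·⌉ = 1067
j=10: r + 9k = 1199.753818… → ⌈·⌉ = 1200
j=11: r + 10k = 1332.662909… → ⌈·⌉ = 1333

4, 137, 270, 403, 536, 669, 802, 934, 1067, 1200, 1333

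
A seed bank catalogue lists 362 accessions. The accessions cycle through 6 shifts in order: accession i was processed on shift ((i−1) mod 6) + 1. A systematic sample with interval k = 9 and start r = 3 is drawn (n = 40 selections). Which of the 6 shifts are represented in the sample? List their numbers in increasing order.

3, 6

Consecutive selections differ by k = 9, so their shift numbers differ by 9 mod 6 = 3.
gcd(9, 6) = 3, so the sample visits 6/3 = 2 distinct residues mod 6.
Start 3 is shift 3; the shifts hit are 3, 6.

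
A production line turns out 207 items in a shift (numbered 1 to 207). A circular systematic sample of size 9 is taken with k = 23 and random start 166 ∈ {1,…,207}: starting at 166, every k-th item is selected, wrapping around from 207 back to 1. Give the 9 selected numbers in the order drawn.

166, 189, 5, 28, 51, 74, 97, 120, 143

Selection 1: 166
Selection 2: 166 + 23 = 189
Selection 3: 189 + 23 = 212 → 212 − 207 = 5
Selection 4: 5 + 23 = 28
Selection 5: 28 + 23 = 51
Selection 6: 51 + 23 = 74
Selection 7: 74 + 23 = 97
Selection 8: 97 + 23 = 120
Selection 9: 120 + 23 = 143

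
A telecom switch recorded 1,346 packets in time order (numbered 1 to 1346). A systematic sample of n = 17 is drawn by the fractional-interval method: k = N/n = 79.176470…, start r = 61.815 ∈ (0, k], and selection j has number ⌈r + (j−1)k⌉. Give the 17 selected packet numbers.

62, 141, 221, 300, 379, 458, 537, 617, 696, 775, 854, 933, 1012, 1092, 1171, 1250, 1329

j=1: r + 0k = 61.815 → ⌈·⌉ = 62
j=2: r + 1k = 140.991470… → ⌈·⌉ = 141
j=3: r + 2k = 220.167941… → ⌈·⌉ = 221
j=4: r + 3k = 299.344411… → ⌈·⌉ = 300
j=5: r + 4k = 378.520882… → ⌈·⌉ = 379
j=6: r + 5k = 457.697352… → ⌈·⌉ = 458
j=7: r + 6k = 536.873823… → ⌈·⌉ = 537
j=8: r + 7k = 616.050294… → ⌈·⌉ = 617
j=9: r + 8k = 695.226764… → ⌈·⌉ = 696
j=10: r + 9k = 774.403235… → ⌈·⌉ = 775
j=11: r + 10k = 853.579705… → ⌈·⌉ = 854
j=12: r + 11k = 932.756176… → ⌈·⌉ = 933
j=13: r + 12k = 1011.932647… → ⌈·⌉ = 1012
j=14: r + 13k = 1091.109117… → ⌈·⌉ = 1092
j=15: r + 14k = 1170.285588… → ⌈·⌉ = 1171
j=16: r + 15k = 1249.462058… → ⌈·⌉ = 1250
j=17: r + 16k = 1328.638529… → ⌈·⌉ = 1329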